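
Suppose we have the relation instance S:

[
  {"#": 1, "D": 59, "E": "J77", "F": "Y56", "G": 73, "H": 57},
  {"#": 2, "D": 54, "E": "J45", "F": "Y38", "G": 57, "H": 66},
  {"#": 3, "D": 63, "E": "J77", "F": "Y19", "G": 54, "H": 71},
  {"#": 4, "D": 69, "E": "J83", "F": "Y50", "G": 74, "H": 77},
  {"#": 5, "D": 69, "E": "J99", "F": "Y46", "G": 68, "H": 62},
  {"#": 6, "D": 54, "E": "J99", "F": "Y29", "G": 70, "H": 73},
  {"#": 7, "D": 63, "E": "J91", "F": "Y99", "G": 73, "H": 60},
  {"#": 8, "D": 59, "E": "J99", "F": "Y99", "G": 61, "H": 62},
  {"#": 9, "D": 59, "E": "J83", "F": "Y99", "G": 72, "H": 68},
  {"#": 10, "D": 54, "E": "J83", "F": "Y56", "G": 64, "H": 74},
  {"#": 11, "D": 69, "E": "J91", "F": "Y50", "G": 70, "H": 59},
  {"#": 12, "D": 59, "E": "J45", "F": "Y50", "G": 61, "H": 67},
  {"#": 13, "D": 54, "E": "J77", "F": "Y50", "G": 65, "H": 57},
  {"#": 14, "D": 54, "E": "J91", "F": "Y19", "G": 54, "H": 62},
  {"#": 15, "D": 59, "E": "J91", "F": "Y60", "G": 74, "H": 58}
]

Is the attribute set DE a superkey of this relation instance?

Yes

All 15 rows have distinct DE values, so DE → (all attributes) holds and DE is a superkey.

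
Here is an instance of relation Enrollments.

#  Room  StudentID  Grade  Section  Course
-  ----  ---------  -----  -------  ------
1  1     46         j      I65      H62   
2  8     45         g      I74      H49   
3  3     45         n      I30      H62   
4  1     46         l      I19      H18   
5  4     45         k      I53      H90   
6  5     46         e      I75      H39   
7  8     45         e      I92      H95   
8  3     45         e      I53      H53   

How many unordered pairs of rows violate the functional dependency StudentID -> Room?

10

StudentID=46: violating pairs (1,6), (4,6) — 2 pairs.
StudentID=45: violating pairs (2,3), (2,5), (2,8), (3,5), (3,7), (5,7), (5,8), (7,8) — 8 pairs.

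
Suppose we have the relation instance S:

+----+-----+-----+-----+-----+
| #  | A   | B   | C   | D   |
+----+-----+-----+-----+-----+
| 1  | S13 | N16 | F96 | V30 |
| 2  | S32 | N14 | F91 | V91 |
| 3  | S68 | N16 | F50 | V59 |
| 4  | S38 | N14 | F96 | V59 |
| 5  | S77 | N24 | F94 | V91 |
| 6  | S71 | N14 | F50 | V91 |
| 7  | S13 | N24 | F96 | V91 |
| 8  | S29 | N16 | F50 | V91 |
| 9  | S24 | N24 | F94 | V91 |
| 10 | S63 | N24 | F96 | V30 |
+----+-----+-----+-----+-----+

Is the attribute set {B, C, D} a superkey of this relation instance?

No

Rows 5 and 9 have the same {B, C, D} value (B=N24, C=F94, D=V91) but are distinct tuples, so {B, C, D} does not determine every attribute — not a superkey.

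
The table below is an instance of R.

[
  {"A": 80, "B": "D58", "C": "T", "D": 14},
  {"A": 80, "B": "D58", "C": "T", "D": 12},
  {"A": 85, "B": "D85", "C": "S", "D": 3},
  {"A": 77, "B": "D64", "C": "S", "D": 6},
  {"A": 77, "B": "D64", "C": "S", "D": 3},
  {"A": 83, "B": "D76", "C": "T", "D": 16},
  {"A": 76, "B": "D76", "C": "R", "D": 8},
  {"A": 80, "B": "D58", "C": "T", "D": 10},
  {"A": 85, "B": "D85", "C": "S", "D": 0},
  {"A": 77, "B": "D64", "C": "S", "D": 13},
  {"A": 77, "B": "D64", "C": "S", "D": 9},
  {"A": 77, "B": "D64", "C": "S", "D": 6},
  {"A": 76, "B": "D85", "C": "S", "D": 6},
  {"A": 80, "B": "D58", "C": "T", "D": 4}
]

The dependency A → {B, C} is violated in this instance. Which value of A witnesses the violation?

A=80: 4 rows → {B,C} = (D58, T), (D58, T), (D58, T), (D58, T) ✓
A=85: 2 rows → {B,C} = (D85, S), (D85, S) ✓
A=77: 5 rows → {B,C} = (D64, S), (D64, S), (D64, S), (D64, S), (D64, S) ✓
A=83: 1 row → {B,C} = (D76, T) ✓
A=76: 2 rows → {B,C} takes values {(D76, R), (D85, S)} — violation
The only A value with inconsistent RHS is A=76.

76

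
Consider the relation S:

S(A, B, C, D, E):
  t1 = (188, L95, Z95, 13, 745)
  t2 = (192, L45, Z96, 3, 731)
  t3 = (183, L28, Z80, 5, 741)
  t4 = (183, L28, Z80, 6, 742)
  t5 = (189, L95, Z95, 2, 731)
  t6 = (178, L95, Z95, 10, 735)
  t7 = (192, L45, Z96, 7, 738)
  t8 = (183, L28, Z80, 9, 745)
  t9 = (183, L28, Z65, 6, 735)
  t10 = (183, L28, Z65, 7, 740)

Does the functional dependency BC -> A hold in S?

No

(B=L95, C=Z95): rows 1, 5, 6 → A takes values {188, 189, 178} — violation
(B=L45, C=Z96): rows 2, 7 → A = 192, 192 ✓
(B=L28, C=Z80): rows 3, 4, 8 → A = 183, 183, 183 ✓
(B=L28, C=Z65): rows 9, 10 → A = 183, 183 ✓
Two rows agree on BC but differ on A, so BC -> A does not hold.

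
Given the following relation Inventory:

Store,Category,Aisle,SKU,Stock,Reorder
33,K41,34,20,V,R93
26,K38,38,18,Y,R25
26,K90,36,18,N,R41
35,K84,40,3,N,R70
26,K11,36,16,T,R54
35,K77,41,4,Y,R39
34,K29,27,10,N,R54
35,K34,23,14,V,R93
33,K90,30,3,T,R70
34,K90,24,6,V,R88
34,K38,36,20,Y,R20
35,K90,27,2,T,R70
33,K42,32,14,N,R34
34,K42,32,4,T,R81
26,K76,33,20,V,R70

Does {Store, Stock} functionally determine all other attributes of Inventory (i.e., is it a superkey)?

All 15 rows have distinct {Store, Stock} values, so {Store, Stock} → (all attributes) holds and {Store, Stock} is a superkey.

Yes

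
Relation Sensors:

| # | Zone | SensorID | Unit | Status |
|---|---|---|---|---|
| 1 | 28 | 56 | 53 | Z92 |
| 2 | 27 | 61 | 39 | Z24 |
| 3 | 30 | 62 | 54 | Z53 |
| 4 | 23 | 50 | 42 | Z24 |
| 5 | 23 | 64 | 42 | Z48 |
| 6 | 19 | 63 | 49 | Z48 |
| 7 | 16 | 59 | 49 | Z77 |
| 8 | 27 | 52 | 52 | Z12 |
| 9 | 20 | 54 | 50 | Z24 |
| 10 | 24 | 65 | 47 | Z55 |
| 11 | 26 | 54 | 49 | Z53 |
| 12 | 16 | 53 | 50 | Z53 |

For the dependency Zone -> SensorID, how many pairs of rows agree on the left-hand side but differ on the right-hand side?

Zone=27: violating pairs (2,8) — 1 pair.
Zone=23: violating pairs (4,5) — 1 pair.
Zone=16: violating pairs (7,12) — 1 pair.

3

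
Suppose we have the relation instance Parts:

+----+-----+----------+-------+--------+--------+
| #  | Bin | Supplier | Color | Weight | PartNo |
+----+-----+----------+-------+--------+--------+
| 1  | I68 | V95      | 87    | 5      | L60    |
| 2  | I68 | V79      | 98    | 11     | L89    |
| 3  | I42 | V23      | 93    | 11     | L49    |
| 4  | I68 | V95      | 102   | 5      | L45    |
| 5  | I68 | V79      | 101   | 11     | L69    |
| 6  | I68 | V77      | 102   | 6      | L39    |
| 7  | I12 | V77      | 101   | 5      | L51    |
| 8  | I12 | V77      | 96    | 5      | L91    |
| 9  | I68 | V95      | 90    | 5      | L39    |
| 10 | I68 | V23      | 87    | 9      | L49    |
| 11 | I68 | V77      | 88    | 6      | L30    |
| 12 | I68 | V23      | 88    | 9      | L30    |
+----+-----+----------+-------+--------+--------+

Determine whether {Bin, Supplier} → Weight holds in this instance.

(Bin=I68, Supplier=V95): rows 1, 4, 9 → Weight = 5, 5, 5 ✓
(Bin=I68, Supplier=V79): rows 2, 5 → Weight = 11, 11 ✓
(Bin=I42, Supplier=V23): row 3 → Weight = 11 ✓
(Bin=I68, Supplier=V77): rows 6, 11 → Weight = 6, 6 ✓
(Bin=I12, Supplier=V77): rows 7, 8 → Weight = 5, 5 ✓
(Bin=I68, Supplier=V23): rows 10, 12 → Weight = 9, 9 ✓
Every {Bin, Supplier} value is associated with a single Weight value, so {Bin, Supplier} → Weight holds.

Yes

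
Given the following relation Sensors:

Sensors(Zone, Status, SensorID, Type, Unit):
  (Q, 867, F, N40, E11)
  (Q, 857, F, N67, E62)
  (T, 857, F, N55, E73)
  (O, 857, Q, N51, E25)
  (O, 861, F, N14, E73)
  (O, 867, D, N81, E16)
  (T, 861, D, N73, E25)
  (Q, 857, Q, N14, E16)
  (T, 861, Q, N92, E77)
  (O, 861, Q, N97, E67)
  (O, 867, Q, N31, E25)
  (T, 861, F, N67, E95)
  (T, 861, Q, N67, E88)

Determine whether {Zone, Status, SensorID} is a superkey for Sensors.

No

Two distinct rows share (Zone=T, Status=861, SensorID=Q), so {Zone, Status, SensorID} does not determine every attribute — not a superkey.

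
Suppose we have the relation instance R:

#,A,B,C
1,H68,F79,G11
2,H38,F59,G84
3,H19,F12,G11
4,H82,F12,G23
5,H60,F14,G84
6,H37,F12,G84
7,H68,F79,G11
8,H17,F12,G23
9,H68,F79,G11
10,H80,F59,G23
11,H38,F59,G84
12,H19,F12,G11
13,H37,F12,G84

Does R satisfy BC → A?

No

(B=F79, C=G11): rows 1, 7, 9 → A = H68, H68, H68 ✓
(B=F59, C=G84): rows 2, 11 → A = H38, H38 ✓
(B=F12, C=G11): rows 3, 12 → A = H19, H19 ✓
(B=F12, C=G23): rows 4, 8 → A takes values {H82, H17} — violation
(B=F14, C=G84): row 5 → A = H60 ✓
(B=F12, C=G84): rows 6, 13 → A = H37, H37 ✓
(B=F59, C=G23): row 10 → A = H80 ✓
Two rows agree on BC but differ on A, so BC → A does not hold.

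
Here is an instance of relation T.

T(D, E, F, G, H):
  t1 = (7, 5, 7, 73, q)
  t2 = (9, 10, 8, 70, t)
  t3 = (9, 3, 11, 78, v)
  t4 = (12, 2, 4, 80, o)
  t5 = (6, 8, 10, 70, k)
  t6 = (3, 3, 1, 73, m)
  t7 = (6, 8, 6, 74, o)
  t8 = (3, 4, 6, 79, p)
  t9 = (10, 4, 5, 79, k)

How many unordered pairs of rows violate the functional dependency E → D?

2

E=3: violating pairs (3,6) — 1 pair.
E=8: all 2 rows agree on D — 0 pairs.
E=4: violating pairs (8,9) — 1 pair.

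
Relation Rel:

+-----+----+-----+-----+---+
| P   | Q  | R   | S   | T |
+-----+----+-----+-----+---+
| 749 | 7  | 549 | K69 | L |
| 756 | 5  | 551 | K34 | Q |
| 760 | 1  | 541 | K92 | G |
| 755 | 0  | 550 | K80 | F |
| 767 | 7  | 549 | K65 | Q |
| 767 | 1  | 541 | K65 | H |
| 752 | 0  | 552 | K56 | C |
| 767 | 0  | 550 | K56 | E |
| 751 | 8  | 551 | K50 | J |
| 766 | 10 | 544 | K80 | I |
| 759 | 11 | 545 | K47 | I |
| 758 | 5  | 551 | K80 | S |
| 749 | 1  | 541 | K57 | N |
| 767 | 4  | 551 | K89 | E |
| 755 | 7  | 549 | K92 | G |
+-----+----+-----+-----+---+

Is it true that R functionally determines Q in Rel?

R=549: 3 rows → Q = 7, 7, 7 ✓
R=551: 4 rows → Q takes values {5, 8, 4} — violation
R=541: 3 rows → Q = 1, 1, 1 ✓
R=550: 2 rows → Q = 0, 0 ✓
R=552: 1 row → Q = 0 ✓
R=544: 1 row → Q = 10 ✓
R=545: 1 row → Q = 11 ✓
Two rows agree on R but differ on Q, so R → Q does not hold.

No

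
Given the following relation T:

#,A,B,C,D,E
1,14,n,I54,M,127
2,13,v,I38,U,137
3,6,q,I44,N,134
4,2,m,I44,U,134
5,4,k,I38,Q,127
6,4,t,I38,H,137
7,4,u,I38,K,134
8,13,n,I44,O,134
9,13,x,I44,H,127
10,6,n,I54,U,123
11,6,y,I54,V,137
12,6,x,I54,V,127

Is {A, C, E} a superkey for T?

All 12 rows have distinct {A, C, E} values, so {A, C, E} → (all attributes) holds and {A, C, E} is a superkey.

Yes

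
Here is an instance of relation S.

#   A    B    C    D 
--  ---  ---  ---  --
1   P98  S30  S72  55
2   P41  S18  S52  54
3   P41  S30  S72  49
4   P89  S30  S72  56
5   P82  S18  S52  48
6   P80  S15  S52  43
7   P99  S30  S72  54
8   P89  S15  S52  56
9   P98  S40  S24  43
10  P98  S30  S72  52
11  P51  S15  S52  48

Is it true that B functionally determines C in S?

B=S30: rows 1, 3, 4, 7, 10 → C = S72, S72, S72, S72, S72 ✓
B=S18: rows 2, 5 → C = S52, S52 ✓
B=S15: rows 6, 8, 11 → C = S52, S52, S52 ✓
B=S40: row 9 → C = S24 ✓
Every B value is associated with a single C value, so B -> C holds.

Yes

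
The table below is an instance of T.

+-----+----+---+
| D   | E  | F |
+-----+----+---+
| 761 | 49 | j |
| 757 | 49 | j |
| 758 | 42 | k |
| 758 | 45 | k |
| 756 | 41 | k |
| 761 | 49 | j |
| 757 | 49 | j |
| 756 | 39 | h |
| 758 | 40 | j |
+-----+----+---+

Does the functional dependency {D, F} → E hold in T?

(D=761, F=j): 2 rows → E = 49, 49 ✓
(D=757, F=j): 2 rows → E = 49, 49 ✓
(D=758, F=k): 2 rows → E takes values {42, 45} — violation
(D=756, F=k): 1 row → E = 41 ✓
(D=756, F=h): 1 row → E = 39 ✓
(D=758, F=j): 1 row → E = 40 ✓
Two rows agree on {D, F} but differ on E, so {D, F} → E does not hold.

No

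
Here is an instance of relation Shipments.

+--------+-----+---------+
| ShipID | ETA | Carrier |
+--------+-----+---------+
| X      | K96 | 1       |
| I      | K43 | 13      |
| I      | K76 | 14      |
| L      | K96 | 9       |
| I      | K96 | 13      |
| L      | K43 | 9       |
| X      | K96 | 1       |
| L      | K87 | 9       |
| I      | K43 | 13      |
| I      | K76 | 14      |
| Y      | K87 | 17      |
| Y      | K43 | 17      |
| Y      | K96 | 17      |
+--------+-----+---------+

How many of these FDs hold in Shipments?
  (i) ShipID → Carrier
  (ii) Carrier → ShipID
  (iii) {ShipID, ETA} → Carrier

2

(i) ShipID → Carrier: ShipID=I: 5 rows → Carrier takes values {13, 14} — violation — fails.
(ii) Carrier → ShipID: every LHS value maps to a single RHS value — holds.
(iii) {ShipID, ETA} → Carrier: every LHS value maps to a single RHS value — holds.
2 of the 3 dependencies hold.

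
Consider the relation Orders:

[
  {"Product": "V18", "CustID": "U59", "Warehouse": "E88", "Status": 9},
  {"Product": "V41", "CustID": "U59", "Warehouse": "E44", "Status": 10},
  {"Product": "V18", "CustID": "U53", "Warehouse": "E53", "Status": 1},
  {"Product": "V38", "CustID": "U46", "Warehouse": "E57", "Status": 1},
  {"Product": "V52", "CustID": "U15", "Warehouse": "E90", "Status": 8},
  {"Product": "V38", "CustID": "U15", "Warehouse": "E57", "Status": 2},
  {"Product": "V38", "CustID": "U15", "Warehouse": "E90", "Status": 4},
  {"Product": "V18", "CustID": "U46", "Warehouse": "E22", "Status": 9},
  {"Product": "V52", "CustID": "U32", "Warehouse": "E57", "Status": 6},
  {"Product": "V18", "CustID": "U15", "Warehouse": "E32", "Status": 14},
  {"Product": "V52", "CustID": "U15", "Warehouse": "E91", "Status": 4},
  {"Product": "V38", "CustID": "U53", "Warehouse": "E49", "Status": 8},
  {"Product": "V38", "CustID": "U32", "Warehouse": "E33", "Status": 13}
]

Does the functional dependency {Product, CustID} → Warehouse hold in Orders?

No

(Product=V18, CustID=U59): 1 row → Warehouse = E88 ✓
(Product=V41, CustID=U59): 1 row → Warehouse = E44 ✓
(Product=V18, CustID=U53): 1 row → Warehouse = E53 ✓
(Product=V38, CustID=U46): 1 row → Warehouse = E57 ✓
(Product=V52, CustID=U15): 2 rows → Warehouse takes values {E90, E91} — violation
(Product=V38, CustID=U15): 2 rows → Warehouse takes values {E57, E90} — violation
(Product=V18, CustID=U46): 1 row → Warehouse = E22 ✓
(Product=V52, CustID=U32): 1 row → Warehouse = E57 ✓
(Product=V18, CustID=U15): 1 row → Warehouse = E32 ✓
(Product=V38, CustID=U53): 1 row → Warehouse = E49 ✓
(Product=V38, CustID=U32): 1 row → Warehouse = E33 ✓
Two rows agree on {Product, CustID} but differ on Warehouse, so {Product, CustID} → Warehouse does not hold.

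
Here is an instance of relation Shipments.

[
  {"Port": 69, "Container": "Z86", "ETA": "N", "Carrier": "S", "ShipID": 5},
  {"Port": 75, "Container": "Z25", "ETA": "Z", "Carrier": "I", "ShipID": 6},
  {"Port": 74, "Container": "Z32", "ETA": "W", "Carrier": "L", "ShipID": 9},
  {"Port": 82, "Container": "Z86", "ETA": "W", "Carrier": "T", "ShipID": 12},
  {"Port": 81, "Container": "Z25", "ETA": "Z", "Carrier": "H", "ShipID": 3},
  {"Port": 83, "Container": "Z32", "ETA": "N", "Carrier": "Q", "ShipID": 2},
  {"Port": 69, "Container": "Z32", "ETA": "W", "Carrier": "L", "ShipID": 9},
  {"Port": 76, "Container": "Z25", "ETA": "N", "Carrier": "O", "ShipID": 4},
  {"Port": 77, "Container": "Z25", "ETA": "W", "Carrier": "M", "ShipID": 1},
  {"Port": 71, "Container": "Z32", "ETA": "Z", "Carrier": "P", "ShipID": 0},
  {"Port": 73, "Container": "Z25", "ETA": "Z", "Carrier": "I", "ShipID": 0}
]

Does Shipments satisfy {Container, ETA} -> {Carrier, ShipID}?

(Container=Z86, ETA=N): 1 row → {Carrier,ShipID} = (S, 5) ✓
(Container=Z25, ETA=Z): 3 rows → {Carrier,ShipID} takes values {(I, 6), (H, 3), (I, 0)} — violation
(Container=Z32, ETA=W): 2 rows → {Carrier,ShipID} = (L, 9), (L, 9) ✓
(Container=Z86, ETA=W): 1 row → {Carrier,ShipID} = (T, 12) ✓
(Container=Z32, ETA=N): 1 row → {Carrier,ShipID} = (Q, 2) ✓
(Container=Z25, ETA=N): 1 row → {Carrier,ShipID} = (O, 4) ✓
(Container=Z25, ETA=W): 1 row → {Carrier,ShipID} = (M, 1) ✓
(Container=Z32, ETA=Z): 1 row → {Carrier,ShipID} = (P, 0) ✓
Two rows agree on {Container, ETA} but differ on {Carrier, ShipID}, so {Container, ETA} -> {Carrier, ShipID} does not hold.

No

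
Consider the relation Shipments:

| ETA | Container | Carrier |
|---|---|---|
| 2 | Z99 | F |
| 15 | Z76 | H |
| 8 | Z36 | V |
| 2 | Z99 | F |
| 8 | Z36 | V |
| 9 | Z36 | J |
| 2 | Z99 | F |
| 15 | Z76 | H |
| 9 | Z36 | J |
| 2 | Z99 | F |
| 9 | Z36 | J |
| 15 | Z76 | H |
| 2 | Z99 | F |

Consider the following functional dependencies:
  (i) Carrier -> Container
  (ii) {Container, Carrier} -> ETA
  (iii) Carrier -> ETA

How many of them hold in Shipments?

3

(i) Carrier -> Container: every LHS value maps to a single RHS value — holds.
(ii) {Container, Carrier} -> ETA: every LHS value maps to a single RHS value — holds.
(iii) Carrier -> ETA: every LHS value maps to a single RHS value — holds.
3 of the 3 dependencies hold.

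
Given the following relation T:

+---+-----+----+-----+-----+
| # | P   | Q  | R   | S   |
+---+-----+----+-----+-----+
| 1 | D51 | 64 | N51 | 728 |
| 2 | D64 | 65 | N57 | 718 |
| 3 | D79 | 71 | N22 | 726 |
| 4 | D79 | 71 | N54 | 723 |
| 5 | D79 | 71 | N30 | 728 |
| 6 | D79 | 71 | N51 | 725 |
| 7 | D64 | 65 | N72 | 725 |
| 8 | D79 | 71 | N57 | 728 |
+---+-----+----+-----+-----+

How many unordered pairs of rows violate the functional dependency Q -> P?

Q=65: all 2 rows agree on P — 0 pairs.
Q=71: all 5 rows agree on P — 0 pairs.

0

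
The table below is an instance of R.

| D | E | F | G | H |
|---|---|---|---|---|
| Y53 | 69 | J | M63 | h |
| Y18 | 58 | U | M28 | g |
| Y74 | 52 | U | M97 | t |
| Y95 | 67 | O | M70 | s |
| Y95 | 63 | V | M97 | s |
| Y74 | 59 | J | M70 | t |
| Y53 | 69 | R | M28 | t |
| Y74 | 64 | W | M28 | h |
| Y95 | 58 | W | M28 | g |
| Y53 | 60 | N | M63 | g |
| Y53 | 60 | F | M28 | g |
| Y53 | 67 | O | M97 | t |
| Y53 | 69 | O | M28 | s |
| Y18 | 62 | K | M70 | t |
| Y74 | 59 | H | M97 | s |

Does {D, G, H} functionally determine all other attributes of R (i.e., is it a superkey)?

Yes

All 15 rows have distinct {D, G, H} values, so {D, G, H} → (all attributes) holds and {D, G, H} is a superkey.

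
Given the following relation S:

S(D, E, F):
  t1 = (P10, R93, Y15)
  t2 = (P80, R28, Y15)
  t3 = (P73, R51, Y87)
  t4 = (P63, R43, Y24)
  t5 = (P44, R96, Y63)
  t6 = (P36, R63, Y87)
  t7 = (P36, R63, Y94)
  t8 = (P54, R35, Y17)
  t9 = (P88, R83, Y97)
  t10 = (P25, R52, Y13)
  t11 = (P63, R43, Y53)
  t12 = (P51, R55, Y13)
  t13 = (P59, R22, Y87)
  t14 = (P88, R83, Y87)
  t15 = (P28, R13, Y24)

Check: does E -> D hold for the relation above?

E=R93: row 1 → D = P10 ✓
E=R28: row 2 → D = P80 ✓
E=R51: row 3 → D = P73 ✓
E=R43: rows 4, 11 → D = P63, P63 ✓
E=R96: row 5 → D = P44 ✓
E=R63: rows 6, 7 → D = P36, P36 ✓
E=R35: row 8 → D = P54 ✓
E=R83: rows 9, 14 → D = P88, P88 ✓
E=R52: row 10 → D = P25 ✓
E=R55: row 12 → D = P51 ✓
E=R22: row 13 → D = P59 ✓
E=R13: row 15 → D = P28 ✓
Every E value is associated with a single D value, so E -> D holds.

Yes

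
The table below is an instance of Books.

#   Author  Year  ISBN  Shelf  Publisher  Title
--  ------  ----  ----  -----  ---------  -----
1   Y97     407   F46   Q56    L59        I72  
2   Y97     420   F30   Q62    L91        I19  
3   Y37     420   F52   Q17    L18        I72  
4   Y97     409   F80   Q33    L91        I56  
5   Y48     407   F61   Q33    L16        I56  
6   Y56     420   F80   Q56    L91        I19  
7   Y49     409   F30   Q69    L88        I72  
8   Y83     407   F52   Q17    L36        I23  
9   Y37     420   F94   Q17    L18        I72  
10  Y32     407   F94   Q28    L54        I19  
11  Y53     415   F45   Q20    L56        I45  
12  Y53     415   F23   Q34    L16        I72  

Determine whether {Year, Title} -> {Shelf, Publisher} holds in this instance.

(Year=407, Title=I72): row 1 → {Shelf,Publisher} = (Q56, L59) ✓
(Year=420, Title=I19): rows 2, 6 → {Shelf,Publisher} takes values {(Q62, L91), (Q56, L91)} — violation
(Year=420, Title=I72): rows 3, 9 → {Shelf,Publisher} = (Q17, L18), (Q17, L18) ✓
(Year=409, Title=I56): row 4 → {Shelf,Publisher} = (Q33, L91) ✓
(Year=407, Title=I56): row 5 → {Shelf,Publisher} = (Q33, L16) ✓
(Year=409, Title=I72): row 7 → {Shelf,Publisher} = (Q69, L88) ✓
(Year=407, Title=I23): row 8 → {Shelf,Publisher} = (Q17, L36) ✓
(Year=407, Title=I19): row 10 → {Shelf,Publisher} = (Q28, L54) ✓
(Year=415, Title=I45): row 11 → {Shelf,Publisher} = (Q20, L56) ✓
(Year=415, Title=I72): row 12 → {Shelf,Publisher} = (Q34, L16) ✓
Two rows agree on {Year, Title} but differ on {Shelf, Publisher}, so {Year, Title} -> {Shelf, Publisher} does not hold.

No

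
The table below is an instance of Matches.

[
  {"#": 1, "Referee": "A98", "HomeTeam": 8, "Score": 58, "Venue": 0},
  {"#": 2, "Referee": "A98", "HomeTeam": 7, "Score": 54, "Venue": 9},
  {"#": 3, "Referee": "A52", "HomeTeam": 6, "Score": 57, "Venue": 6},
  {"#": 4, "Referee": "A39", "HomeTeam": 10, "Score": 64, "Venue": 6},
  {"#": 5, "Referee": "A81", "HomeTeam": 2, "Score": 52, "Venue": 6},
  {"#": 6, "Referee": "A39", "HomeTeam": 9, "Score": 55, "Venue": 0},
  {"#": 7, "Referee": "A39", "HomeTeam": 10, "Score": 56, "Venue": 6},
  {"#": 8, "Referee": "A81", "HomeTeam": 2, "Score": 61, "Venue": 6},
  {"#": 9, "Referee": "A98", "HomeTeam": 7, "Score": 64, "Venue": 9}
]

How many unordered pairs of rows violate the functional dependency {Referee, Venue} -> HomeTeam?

0

(Referee=A98, Venue=9): all 2 rows agree on HomeTeam — 0 pairs.
(Referee=A39, Venue=6): all 2 rows agree on HomeTeam — 0 pairs.
(Referee=A81, Venue=6): all 2 rows agree on HomeTeam — 0 pairs.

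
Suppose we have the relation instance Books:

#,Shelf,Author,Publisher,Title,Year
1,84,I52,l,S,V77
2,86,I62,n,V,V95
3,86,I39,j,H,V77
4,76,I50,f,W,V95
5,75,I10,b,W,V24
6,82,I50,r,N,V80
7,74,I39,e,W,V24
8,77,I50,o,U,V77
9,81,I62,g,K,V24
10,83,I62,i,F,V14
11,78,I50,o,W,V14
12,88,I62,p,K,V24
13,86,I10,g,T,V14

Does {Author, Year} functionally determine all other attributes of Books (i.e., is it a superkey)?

No

Rows 9 and 12 have the same {Author, Year} value (Author=I62, Year=V24) but are distinct tuples, so {Author, Year} does not determine every attribute — not a superkey.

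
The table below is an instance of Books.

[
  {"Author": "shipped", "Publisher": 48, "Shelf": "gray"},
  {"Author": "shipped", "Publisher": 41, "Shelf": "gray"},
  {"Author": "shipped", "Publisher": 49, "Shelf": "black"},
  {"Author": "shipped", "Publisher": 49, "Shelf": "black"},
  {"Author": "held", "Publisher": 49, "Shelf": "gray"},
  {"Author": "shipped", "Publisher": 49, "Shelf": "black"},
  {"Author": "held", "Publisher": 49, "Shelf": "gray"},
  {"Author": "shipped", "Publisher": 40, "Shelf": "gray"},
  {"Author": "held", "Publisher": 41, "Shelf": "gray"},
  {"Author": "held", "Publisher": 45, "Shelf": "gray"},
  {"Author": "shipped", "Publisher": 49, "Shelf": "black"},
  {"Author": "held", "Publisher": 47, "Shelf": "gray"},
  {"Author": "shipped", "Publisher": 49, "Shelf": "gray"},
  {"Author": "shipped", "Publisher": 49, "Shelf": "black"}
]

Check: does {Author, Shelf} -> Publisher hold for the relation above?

No

(Author=shipped, Shelf=gray): 4 rows → Publisher takes values {48, 41, 40, 49} — violation
(Author=shipped, Shelf=black): 5 rows → Publisher = 49, 49, 49, 49, 49 ✓
(Author=held, Shelf=gray): 5 rows → Publisher takes values {49, 41, 45, 47} — violation
Two rows agree on {Author, Shelf} but differ on Publisher, so {Author, Shelf} -> Publisher does not hold.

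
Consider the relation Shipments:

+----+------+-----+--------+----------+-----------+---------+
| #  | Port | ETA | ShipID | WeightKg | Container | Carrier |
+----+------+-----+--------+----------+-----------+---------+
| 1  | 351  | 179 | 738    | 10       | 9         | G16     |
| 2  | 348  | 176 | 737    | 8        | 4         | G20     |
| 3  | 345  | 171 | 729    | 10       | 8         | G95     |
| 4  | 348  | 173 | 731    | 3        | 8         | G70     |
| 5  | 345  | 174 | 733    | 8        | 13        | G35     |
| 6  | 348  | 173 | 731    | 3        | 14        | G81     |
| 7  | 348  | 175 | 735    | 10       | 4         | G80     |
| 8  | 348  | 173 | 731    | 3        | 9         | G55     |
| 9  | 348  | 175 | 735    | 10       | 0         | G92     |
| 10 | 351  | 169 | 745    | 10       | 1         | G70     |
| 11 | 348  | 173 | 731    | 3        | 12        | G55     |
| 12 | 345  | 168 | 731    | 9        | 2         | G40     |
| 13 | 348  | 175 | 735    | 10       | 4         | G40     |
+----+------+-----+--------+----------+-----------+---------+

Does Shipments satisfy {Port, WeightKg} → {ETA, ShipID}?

No

(Port=351, WeightKg=10): rows 1, 10 → {ETA,ShipID} takes values {(179, 738), (169, 745)} — violation
(Port=348, WeightKg=8): row 2 → {ETA,ShipID} = (176, 737) ✓
(Port=345, WeightKg=10): row 3 → {ETA,ShipID} = (171, 729) ✓
(Port=348, WeightKg=3): rows 4, 6, 8, 11 → {ETA,ShipID} = (173, 731), (173, 731), (173, 731), (173, 731) ✓
(Port=345, WeightKg=8): row 5 → {ETA,ShipID} = (174, 733) ✓
(Port=348, WeightKg=10): rows 7, 9, 13 → {ETA,ShipID} = (175, 735), (175, 735), (175, 735) ✓
(Port=345, WeightKg=9): row 12 → {ETA,ShipID} = (168, 731) ✓
Two rows agree on {Port, WeightKg} but differ on {ETA, ShipID}, so {Port, WeightKg} → {ETA, ShipID} does not hold.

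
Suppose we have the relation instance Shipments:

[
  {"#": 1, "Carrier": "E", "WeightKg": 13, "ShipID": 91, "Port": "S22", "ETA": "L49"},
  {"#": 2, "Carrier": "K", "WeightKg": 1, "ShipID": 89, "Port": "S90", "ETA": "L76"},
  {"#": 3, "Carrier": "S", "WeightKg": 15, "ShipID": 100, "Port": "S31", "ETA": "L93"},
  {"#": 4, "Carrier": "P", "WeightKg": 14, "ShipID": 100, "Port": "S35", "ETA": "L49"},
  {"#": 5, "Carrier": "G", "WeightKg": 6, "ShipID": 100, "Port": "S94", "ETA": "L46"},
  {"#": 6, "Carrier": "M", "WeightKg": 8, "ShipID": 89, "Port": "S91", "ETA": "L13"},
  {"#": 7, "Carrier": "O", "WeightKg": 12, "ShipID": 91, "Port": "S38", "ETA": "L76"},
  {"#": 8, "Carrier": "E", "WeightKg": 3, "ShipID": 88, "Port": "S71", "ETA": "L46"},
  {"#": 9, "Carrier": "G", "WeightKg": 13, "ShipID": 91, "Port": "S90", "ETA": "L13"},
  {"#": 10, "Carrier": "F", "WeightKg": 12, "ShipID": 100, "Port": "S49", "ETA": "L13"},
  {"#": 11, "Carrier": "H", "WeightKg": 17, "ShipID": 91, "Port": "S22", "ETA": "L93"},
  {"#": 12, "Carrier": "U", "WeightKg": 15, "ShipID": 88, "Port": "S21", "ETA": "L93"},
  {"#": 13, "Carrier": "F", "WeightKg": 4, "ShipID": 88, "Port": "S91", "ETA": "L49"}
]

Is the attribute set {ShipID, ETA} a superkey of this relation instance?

Yes

All 13 rows have distinct {ShipID, ETA} values, so {ShipID, ETA} → (all attributes) holds and {ShipID, ETA} is a superkey.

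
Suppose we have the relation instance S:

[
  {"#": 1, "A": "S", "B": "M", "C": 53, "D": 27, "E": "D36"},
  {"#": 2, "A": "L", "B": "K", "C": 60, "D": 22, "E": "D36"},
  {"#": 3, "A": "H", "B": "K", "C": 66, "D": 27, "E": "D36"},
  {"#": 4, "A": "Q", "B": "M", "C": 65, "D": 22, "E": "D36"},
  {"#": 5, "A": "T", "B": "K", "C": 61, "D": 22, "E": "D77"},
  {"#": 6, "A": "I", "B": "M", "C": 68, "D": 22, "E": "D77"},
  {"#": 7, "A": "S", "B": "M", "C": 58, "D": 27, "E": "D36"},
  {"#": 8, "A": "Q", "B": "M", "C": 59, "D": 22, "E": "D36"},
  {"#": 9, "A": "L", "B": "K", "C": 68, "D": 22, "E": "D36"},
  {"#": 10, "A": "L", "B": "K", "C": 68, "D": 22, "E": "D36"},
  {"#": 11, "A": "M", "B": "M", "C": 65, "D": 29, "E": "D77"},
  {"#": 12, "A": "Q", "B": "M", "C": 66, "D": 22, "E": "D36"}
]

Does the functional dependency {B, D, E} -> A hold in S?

(B=M, D=27, E=D36): rows 1, 7 → A = S, S ✓
(B=K, D=22, E=D36): rows 2, 9, 10 → A = L, L, L ✓
(B=K, D=27, E=D36): row 3 → A = H ✓
(B=M, D=22, E=D36): rows 4, 8, 12 → A = Q, Q, Q ✓
(B=K, D=22, E=D77): row 5 → A = T ✓
(B=M, D=22, E=D77): row 6 → A = I ✓
(B=M, D=29, E=D77): row 11 → A = M ✓
Every {B, D, E} value is associated with a single A value, so {B, D, E} -> A holds.

Yes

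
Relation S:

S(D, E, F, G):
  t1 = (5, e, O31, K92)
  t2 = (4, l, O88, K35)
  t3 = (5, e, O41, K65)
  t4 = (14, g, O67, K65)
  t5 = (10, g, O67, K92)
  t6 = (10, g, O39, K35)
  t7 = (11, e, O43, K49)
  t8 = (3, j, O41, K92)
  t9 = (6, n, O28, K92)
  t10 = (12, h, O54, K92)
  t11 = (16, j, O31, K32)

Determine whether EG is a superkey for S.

All 11 rows have distinct EG values, so EG → (all attributes) holds and EG is a superkey.

Yes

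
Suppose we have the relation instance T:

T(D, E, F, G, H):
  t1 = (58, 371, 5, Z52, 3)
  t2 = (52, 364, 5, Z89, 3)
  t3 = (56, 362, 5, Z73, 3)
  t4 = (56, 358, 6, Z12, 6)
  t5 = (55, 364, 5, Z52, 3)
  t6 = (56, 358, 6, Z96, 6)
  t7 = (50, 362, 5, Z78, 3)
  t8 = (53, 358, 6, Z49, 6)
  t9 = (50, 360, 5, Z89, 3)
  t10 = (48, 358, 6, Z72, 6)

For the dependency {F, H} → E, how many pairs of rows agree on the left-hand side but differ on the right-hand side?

(F=5, H=3): violating pairs (1,2), (1,3), (1,5), (1,7), (1,9), (2,3), (2,7), (2,9), (3,5), (3,9), (5,7), (5,9), (7,9) — 13 pairs.
(F=6, H=6): all 4 rows agree on E — 0 pairs.

13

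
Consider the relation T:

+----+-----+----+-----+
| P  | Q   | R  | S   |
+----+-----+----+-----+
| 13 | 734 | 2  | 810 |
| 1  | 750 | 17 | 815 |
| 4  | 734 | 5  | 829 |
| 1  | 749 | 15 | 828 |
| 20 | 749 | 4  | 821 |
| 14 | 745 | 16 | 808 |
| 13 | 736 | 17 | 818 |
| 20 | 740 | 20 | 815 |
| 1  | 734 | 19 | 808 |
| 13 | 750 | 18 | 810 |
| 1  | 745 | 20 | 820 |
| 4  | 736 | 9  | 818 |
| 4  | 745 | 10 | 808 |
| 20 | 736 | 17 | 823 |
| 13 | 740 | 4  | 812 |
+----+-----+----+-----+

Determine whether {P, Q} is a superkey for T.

All 15 rows have distinct {P, Q} values, so {P, Q} → (all attributes) holds and {P, Q} is a superkey.

Yes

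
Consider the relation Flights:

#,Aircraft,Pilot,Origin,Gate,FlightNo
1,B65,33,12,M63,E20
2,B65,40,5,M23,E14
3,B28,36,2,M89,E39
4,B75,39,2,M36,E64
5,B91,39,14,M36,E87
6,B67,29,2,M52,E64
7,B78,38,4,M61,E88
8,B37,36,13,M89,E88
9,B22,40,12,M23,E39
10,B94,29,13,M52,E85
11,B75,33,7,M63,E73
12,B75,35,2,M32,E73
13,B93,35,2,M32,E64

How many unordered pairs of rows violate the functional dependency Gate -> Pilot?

Gate=M63: all 2 rows agree on Pilot — 0 pairs.
Gate=M23: all 2 rows agree on Pilot — 0 pairs.
Gate=M89: all 2 rows agree on Pilot — 0 pairs.
Gate=M36: all 2 rows agree on Pilot — 0 pairs.
Gate=M52: all 2 rows agree on Pilot — 0 pairs.
Gate=M32: all 2 rows agree on Pilot — 0 pairs.

0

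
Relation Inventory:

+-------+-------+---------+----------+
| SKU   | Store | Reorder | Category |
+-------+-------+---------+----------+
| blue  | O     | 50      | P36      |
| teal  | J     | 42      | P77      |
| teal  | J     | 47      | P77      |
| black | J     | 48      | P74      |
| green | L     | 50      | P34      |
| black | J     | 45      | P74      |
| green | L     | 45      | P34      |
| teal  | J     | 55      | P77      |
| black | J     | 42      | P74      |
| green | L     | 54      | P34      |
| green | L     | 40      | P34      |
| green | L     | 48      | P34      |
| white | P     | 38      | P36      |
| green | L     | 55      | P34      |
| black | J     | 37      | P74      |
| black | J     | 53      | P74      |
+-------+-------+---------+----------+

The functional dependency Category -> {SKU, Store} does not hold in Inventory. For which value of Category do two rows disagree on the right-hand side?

Category=P36: 2 rows → {SKU,Store} takes values {(blue, O), (white, P)} — violation
Category=P77: 3 rows → {SKU,Store} = (teal, J), (teal, J), (teal, J) ✓
Category=P74: 5 rows → {SKU,Store} = (black, J), (black, J), (black, J), (black, J), (black, J) ✓
Category=P34: 6 rows → {SKU,Store} = (green, L), (green, L), (green, L), (green, L), (green, L), (green, L) ✓
The only Category value with inconsistent RHS is Category=P36.

P36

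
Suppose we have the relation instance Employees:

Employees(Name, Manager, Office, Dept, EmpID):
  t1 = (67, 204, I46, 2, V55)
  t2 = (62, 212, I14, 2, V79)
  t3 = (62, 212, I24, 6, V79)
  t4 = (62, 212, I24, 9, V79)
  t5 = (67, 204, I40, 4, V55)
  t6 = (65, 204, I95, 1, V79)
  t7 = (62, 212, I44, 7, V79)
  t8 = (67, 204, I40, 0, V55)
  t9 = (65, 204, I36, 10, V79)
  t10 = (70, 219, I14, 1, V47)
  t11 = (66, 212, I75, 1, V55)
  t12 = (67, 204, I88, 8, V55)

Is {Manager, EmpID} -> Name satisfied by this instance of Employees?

(Manager=204, EmpID=V55): rows 1, 5, 8, 12 → Name = 67, 67, 67, 67 ✓
(Manager=212, EmpID=V79): rows 2, 3, 4, 7 → Name = 62, 62, 62, 62 ✓
(Manager=204, EmpID=V79): rows 6, 9 → Name = 65, 65 ✓
(Manager=219, EmpID=V47): row 10 → Name = 70 ✓
(Manager=212, EmpID=V55): row 11 → Name = 66 ✓
Every {Manager, EmpID} value is associated with a single Name value, so {Manager, EmpID} -> Name holds.

Yes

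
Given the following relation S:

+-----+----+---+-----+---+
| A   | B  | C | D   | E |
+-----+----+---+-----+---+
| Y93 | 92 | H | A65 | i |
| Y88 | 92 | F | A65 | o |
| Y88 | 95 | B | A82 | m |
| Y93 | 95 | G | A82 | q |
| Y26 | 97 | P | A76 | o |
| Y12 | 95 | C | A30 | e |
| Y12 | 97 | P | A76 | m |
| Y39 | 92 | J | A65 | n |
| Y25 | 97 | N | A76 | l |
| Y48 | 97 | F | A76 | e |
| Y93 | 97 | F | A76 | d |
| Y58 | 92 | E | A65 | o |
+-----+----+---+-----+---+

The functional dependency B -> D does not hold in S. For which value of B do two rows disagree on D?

95

B=92: 4 rows → D = A65, A65, A65, A65 ✓
B=95: 3 rows → D takes values {A82, A30} — violation
B=97: 5 rows → D = A76, A76, A76, A76, A76 ✓
The only B value with inconsistent D is B=95.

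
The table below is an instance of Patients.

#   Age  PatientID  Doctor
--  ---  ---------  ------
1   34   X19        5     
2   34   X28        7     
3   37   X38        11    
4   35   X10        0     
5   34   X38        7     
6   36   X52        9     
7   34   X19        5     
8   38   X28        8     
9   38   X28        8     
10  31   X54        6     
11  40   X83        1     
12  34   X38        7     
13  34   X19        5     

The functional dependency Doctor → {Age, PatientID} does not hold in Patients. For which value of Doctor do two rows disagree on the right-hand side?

Doctor=5: rows 1, 7, 13 → {Age,PatientID} = (34, X19), (34, X19), (34, X19) ✓
Doctor=7: rows 2, 5, 12 → {Age,PatientID} takes values {(34, X28), (34, X38)} — violation
Doctor=11: row 3 → {Age,PatientID} = (37, X38) ✓
Doctor=0: row 4 → {Age,PatientID} = (35, X10) ✓
Doctor=9: row 6 → {Age,PatientID} = (36, X52) ✓
Doctor=8: rows 8, 9 → {Age,PatientID} = (38, X28), (38, X28) ✓
Doctor=6: row 10 → {Age,PatientID} = (31, X54) ✓
Doctor=1: row 11 → {Age,PatientID} = (40, X83) ✓
The only Doctor value with inconsistent RHS is Doctor=7.

7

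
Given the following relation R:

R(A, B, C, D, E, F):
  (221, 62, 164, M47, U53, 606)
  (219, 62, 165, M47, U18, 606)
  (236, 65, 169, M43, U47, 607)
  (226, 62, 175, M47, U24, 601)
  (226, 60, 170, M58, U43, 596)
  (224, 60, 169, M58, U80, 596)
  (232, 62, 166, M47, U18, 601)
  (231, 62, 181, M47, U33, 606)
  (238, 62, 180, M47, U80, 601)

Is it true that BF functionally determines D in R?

(B=62, F=606): 3 rows → D = M47, M47, M47 ✓
(B=65, F=607): 1 row → D = M43 ✓
(B=62, F=601): 3 rows → D = M47, M47, M47 ✓
(B=60, F=596): 2 rows → D = M58, M58 ✓
Every BF value is associated with a single D value, so BF -> D holds.

Yes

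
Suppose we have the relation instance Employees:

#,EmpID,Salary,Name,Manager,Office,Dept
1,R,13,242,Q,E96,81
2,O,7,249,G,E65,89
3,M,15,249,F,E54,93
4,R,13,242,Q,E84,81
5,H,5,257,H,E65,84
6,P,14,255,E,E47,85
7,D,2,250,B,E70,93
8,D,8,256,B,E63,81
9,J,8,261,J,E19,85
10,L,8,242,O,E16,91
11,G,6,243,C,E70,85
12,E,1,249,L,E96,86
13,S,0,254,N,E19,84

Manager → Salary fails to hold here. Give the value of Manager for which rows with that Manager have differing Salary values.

Manager=Q: rows 1, 4 → Salary = 13, 13 ✓
Manager=G: row 2 → Salary = 7 ✓
Manager=F: row 3 → Salary = 15 ✓
Manager=H: row 5 → Salary = 5 ✓
Manager=E: row 6 → Salary = 14 ✓
Manager=B: rows 7, 8 → Salary takes values {2, 8} — violation
Manager=J: row 9 → Salary = 8 ✓
Manager=O: row 10 → Salary = 8 ✓
Manager=C: row 11 → Salary = 6 ✓
Manager=L: row 12 → Salary = 1 ✓
Manager=N: row 13 → Salary = 0 ✓
The only Manager value with inconsistent Salary is Manager=B.

B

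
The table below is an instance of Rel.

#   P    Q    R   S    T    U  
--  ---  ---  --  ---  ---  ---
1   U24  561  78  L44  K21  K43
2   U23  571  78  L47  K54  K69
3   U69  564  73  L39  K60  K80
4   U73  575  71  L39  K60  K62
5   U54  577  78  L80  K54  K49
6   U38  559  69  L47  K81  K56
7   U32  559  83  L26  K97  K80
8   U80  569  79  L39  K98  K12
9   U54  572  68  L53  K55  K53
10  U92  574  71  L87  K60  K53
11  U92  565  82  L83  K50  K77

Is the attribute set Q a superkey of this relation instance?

Rows 6 and 7 have the same Q value Q=559 but are distinct tuples, so Q does not determine every attribute — not a superkey.

No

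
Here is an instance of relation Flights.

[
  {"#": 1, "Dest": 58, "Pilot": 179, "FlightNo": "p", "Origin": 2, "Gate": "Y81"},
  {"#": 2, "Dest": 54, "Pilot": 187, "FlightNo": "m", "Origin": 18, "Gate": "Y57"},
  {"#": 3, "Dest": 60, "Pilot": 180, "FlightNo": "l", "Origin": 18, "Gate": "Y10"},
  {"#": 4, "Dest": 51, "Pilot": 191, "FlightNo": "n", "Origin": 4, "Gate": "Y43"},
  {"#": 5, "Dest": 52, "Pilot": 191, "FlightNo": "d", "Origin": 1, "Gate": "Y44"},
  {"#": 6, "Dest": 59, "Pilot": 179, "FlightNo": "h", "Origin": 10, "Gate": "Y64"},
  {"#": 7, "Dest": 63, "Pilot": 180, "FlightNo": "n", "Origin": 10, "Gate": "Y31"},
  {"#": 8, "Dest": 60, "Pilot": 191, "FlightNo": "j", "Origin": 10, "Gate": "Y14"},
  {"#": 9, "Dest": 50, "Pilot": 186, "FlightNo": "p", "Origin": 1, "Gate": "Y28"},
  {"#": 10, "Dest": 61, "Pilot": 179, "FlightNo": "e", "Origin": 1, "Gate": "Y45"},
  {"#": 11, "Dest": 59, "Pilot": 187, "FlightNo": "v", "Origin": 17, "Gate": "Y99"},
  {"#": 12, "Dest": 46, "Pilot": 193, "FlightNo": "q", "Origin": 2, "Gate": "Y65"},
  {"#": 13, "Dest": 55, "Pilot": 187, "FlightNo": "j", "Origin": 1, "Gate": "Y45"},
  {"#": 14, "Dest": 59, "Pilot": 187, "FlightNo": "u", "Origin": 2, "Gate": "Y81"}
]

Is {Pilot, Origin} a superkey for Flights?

Yes

All 14 rows have distinct {Pilot, Origin} values, so {Pilot, Origin} → (all attributes) holds and {Pilot, Origin} is a superkey.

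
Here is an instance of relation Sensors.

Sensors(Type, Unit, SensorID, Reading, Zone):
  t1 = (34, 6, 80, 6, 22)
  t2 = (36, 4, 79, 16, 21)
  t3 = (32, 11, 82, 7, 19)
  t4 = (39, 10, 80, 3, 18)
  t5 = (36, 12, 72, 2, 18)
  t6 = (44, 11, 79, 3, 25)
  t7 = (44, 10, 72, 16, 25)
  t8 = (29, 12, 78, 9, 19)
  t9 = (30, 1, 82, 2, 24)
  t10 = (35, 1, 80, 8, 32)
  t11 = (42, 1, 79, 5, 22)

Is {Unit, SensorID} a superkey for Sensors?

Yes

All 11 rows have distinct {Unit, SensorID} values, so {Unit, SensorID} → (all attributes) holds and {Unit, SensorID} is a superkey.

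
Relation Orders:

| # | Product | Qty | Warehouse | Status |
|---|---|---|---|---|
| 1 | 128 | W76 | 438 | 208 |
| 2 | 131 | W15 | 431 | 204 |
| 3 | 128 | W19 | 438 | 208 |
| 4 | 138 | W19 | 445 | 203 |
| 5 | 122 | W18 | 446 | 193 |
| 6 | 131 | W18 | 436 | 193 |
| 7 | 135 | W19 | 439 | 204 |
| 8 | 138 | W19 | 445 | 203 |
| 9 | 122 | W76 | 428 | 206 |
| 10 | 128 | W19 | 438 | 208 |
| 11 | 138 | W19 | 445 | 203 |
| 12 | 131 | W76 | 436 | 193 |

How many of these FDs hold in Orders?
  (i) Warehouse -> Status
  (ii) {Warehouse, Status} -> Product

2

(i) Warehouse -> Status: every LHS value maps to a single RHS value — holds.
(ii) {Warehouse, Status} -> Product: every LHS value maps to a single RHS value — holds.
2 of the 2 dependencies hold.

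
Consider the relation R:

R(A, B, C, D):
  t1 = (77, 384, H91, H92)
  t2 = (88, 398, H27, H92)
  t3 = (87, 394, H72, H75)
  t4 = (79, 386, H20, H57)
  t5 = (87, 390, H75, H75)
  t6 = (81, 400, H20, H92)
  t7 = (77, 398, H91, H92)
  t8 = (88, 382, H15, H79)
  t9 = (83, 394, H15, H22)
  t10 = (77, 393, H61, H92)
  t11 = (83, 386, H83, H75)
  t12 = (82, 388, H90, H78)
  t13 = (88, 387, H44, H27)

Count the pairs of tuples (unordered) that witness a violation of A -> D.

4

A=77: all 3 rows agree on D — 0 pairs.
A=88: violating pairs (2,8), (2,13), (8,13) — 3 pairs.
A=87: all 2 rows agree on D — 0 pairs.
A=83: violating pairs (9,11) — 1 pair.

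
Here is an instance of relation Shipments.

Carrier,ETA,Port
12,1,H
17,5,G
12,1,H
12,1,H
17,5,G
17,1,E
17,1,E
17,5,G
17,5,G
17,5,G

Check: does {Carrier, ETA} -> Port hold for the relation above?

(Carrier=12, ETA=1): 3 rows → Port = H, H, H ✓
(Carrier=17, ETA=5): 5 rows → Port = G, G, G, G, G ✓
(Carrier=17, ETA=1): 2 rows → Port = E, E ✓
Every {Carrier, ETA} value is associated with a single Port value, so {Carrier, ETA} -> Port holds.

Yes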